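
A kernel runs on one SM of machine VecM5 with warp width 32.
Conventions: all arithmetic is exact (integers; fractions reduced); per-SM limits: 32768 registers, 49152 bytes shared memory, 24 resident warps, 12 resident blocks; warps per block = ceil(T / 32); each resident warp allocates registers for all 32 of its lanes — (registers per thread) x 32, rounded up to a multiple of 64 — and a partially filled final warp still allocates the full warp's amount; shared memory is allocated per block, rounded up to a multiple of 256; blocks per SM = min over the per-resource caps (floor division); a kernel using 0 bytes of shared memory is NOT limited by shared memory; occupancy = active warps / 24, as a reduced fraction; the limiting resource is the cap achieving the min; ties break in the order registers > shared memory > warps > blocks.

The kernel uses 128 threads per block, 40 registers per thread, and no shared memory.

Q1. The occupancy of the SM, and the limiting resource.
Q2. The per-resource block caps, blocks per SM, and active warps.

Answer: occupancy 1, limited by registers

registers: 6 blocks
shared memory: no limit (kernel uses none)
warps: 6 blocks
blocks: 12 blocks

Answer: 6 blocks, 24 active warps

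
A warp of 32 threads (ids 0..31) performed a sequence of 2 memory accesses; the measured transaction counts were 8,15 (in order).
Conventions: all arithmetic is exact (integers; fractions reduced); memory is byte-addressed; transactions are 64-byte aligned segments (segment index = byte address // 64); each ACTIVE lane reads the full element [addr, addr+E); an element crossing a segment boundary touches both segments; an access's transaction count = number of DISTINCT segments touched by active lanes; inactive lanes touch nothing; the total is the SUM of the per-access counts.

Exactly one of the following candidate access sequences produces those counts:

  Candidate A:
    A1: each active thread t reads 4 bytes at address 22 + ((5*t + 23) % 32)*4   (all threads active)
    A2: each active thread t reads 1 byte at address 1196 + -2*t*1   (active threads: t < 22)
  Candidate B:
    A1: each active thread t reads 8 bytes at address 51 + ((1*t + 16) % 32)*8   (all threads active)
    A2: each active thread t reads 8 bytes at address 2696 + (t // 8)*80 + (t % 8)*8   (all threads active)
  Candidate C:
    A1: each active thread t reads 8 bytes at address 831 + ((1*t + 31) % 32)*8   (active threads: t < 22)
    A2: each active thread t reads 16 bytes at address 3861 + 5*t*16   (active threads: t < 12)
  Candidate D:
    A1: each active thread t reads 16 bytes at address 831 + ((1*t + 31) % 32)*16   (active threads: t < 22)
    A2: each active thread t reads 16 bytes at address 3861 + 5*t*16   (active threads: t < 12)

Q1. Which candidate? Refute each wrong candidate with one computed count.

A: A1 gives 3 transactions, not 8
B: A1 gives 5 transactions, not 8
C: A1 gives 5 transactions, not 8
D: all counts match (8,15)

Answer: D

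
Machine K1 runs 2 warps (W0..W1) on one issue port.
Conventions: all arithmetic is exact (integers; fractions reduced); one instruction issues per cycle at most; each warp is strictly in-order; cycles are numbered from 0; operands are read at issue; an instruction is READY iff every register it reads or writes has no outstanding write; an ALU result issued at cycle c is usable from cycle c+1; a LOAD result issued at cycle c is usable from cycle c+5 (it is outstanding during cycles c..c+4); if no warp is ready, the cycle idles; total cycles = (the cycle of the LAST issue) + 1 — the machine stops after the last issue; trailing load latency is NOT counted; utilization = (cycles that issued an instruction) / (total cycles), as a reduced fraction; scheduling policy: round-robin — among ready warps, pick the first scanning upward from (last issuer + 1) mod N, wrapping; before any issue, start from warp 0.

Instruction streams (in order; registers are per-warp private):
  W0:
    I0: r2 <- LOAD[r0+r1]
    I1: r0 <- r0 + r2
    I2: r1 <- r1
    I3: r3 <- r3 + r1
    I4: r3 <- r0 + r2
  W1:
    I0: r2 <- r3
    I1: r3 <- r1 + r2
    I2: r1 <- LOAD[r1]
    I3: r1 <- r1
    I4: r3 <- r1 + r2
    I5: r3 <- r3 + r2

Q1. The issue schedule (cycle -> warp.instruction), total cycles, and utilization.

cycle 0: W0.I0
cycle 1: W1.I0
cycle 2: W1.I1
cycle 3: W1.I2
cycle 4: idle
cycle 5: W0.I1
cycle 6: W0.I2
cycle 7: W0.I3
cycle 8: W1.I3
cycle 9: W0.I4
cycle 10: W1.I4
cycle 11: W1.I5

Answer: 12 cycles, utilization 11/12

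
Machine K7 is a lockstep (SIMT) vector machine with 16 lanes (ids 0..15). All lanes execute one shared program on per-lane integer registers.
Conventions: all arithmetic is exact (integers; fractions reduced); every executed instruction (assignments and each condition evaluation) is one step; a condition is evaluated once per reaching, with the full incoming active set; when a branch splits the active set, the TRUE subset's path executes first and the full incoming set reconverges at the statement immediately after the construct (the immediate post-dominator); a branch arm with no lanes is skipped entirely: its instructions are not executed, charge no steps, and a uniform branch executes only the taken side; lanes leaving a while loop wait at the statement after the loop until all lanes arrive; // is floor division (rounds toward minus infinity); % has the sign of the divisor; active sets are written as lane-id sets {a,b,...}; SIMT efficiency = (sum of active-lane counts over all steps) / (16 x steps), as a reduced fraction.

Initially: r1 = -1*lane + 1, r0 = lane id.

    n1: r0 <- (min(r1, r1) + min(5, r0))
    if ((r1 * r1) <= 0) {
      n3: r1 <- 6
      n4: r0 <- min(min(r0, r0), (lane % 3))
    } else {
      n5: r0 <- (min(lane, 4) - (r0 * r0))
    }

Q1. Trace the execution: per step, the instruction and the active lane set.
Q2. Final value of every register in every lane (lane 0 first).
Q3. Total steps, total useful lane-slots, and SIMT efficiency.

step 0: r0 <- (min(r1, r1) + min(5, r0)) {0,1,2,3,4,5,6,7,8,9,10,11,12,13,14,15}
step 1: eval ((r1 * r1) <= 0)        {0,1,2,3,4,5,6,7,8,9,10,11,12,13,14,15}
step 2: r1 <- 6                      {1}
step 3: r0 <- min(min(r0, r0), (lane % 3)) {1}
step 4: r0 <- (min(lane, 4) - (r0 * r0)) {0,2,3,4,5,6,7,8,9,10,11,12,13,14,15}

Answer: 5 steps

r1: 1,6,-1,-2,-3,-4,-5,-6,-7,-8,-9,-10,-11,-12,-13,-14
r0: -1,1,1,2,3,3,4,3,0,-5,-12,-21,-32,-45,-60,-77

steps = 5; useful = 49; efficiency = 49/80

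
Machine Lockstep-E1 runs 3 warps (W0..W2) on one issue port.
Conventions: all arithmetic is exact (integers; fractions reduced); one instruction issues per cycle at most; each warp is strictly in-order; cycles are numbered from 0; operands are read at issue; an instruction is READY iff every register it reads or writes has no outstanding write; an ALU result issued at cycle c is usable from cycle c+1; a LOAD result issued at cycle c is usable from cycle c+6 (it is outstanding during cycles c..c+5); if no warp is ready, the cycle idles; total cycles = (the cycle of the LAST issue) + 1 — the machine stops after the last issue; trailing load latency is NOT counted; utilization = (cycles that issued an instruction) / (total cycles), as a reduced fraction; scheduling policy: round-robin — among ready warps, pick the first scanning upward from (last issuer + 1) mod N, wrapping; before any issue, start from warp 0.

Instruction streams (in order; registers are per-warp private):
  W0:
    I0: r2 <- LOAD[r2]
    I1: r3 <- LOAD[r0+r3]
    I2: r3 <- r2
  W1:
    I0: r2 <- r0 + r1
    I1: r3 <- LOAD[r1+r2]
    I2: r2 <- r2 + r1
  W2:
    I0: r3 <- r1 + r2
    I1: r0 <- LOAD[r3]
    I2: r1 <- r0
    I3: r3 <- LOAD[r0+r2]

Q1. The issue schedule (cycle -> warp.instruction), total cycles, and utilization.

cycle 0: W0.I0
cycle 1: W1.I0
cycle 2: W2.I0
cycle 3: W0.I1
cycle 4: W1.I1
cycle 5: W2.I1
cycle 6: W1.I2
cycle 7: idle
cycle 8: idle
cycle 9: W0.I2
cycle 10: idle
cycle 11: W2.I2
cycle 12: W2.I3

Answer: 13 cycles, utilization 10/13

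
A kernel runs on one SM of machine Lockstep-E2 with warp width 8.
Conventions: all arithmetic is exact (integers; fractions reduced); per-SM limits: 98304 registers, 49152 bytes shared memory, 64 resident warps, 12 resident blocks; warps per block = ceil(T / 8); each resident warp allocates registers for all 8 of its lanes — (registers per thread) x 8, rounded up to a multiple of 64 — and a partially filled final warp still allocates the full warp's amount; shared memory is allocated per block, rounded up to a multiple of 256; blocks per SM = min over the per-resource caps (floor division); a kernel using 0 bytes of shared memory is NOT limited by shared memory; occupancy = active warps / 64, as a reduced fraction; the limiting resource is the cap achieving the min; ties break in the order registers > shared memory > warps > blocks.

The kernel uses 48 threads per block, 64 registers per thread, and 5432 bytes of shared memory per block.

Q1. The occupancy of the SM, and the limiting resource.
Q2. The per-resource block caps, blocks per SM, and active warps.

Answer: occupancy 3/4, limited by shared memory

registers: 32 blocks
shared memory: 8 blocks
warps: 10 blocks
blocks: 12 blocks

Answer: 8 blocks, 48 active warps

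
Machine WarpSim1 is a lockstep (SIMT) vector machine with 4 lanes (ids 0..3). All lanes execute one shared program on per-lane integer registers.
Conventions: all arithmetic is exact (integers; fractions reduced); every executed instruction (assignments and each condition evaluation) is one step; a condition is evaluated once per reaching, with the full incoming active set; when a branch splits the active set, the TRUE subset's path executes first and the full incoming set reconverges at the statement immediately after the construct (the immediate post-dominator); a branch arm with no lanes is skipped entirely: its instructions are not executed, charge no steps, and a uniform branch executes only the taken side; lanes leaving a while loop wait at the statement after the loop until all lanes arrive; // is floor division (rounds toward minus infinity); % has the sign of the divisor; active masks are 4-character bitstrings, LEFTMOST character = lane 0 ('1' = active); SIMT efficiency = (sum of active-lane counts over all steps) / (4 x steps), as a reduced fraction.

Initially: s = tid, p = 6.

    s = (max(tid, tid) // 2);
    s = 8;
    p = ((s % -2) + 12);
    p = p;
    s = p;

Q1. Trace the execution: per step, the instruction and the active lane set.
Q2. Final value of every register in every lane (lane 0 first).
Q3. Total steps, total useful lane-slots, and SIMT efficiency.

step 0: s <- (max(tid, tid) // 2)    1111
step 1: s <- 8                       1111
step 2: p <- ((s % -2) + 12)         1111
step 3: p <- p                       1111
step 4: s <- p                       1111

Answer: 5 steps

s: 12,12,12,12
p: 12,12,12,12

steps = 5; useful = 20; efficiency = 20/20 = 1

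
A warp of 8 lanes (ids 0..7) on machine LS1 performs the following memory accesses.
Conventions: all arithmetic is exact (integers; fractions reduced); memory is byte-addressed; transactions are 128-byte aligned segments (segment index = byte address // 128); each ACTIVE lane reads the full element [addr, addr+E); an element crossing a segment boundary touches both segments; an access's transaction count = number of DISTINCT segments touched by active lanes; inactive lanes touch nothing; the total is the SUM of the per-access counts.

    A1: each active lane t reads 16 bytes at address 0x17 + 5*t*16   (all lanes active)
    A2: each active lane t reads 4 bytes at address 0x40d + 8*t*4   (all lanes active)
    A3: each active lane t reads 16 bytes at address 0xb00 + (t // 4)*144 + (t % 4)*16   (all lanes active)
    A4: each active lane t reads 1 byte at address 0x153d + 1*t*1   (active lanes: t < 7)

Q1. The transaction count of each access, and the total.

A1: 5 transactions
A2: 2 transactions
A3: 2 transactions
A4: 1 transaction

Answer: 5,2,2,1; total 10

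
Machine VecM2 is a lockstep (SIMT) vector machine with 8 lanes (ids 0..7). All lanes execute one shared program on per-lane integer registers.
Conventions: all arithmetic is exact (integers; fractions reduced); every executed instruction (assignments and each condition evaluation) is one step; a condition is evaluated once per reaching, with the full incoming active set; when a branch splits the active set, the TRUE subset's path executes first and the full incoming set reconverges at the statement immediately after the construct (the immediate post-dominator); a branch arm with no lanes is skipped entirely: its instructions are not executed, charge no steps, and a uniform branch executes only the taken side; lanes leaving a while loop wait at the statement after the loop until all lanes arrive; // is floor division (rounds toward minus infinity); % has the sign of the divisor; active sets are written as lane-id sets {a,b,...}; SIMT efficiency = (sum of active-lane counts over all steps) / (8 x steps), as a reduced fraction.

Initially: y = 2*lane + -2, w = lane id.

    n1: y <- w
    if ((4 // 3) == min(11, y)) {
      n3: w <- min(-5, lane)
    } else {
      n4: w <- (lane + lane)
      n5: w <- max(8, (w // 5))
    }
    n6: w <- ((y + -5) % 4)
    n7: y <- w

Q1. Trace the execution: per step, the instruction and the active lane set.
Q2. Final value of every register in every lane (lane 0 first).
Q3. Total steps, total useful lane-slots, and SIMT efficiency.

step 0: y <- w                       {0,1,2,3,4,5,6,7}
step 1: eval ((4 // 3) == min(11, y)) {0,1,2,3,4,5,6,7}
step 2: w <- min(-5, lane)           {1}
step 3: w <- (lane + lane)           {0,2,3,4,5,6,7}
step 4: w <- max(8, (w // 5))        {0,2,3,4,5,6,7}
step 5: w <- ((y + -5) % 4)          {0,1,2,3,4,5,6,7}
step 6: y <- w                       {0,1,2,3,4,5,6,7}

Answer: 7 steps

y: 3,0,1,2,3,0,1,2
w: 3,0,1,2,3,0,1,2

steps = 7; useful = 47; efficiency = 47/56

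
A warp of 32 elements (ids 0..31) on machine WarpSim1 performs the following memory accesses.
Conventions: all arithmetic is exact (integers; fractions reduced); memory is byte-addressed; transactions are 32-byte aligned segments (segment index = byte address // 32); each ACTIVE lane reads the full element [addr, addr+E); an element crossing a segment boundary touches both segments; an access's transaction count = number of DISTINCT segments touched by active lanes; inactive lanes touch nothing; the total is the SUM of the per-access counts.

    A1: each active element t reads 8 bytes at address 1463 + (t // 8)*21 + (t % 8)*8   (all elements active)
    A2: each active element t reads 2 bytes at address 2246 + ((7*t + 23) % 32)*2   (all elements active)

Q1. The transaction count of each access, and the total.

A1: 5 transactions
A2: 3 transactions

Answer: 5,3; total 8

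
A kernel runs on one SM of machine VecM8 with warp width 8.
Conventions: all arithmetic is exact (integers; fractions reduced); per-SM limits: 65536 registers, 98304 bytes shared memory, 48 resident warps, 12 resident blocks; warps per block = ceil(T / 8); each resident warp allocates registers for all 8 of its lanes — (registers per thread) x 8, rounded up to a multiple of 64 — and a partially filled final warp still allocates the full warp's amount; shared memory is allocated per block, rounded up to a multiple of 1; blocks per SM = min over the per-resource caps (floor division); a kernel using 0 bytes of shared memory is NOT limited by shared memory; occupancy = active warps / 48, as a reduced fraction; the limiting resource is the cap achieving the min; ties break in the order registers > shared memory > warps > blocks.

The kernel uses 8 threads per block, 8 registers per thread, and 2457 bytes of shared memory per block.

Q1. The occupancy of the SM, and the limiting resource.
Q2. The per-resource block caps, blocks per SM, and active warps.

Answer: occupancy 1/4, limited by blocks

registers: 1024 blocks
shared memory: 40 blocks
warps: 48 blocks
blocks: 12 blocks

Answer: 12 blocks, 12 active warps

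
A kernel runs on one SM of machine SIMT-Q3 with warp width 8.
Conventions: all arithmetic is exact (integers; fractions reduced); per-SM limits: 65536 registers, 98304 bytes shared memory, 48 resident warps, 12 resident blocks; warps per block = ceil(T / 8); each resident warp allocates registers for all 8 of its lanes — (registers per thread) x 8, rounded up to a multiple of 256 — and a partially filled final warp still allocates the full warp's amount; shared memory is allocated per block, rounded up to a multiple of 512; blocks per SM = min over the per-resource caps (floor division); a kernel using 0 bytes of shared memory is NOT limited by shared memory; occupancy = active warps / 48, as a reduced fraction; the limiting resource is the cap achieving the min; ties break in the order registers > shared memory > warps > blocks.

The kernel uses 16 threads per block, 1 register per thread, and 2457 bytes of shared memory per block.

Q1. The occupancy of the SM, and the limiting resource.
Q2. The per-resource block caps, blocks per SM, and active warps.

Answer: occupancy 1/2, limited by blocks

registers: 128 blocks
shared memory: 38 blocks
warps: 24 blocks
blocks: 12 blocks

Answer: 12 blocks, 24 active warps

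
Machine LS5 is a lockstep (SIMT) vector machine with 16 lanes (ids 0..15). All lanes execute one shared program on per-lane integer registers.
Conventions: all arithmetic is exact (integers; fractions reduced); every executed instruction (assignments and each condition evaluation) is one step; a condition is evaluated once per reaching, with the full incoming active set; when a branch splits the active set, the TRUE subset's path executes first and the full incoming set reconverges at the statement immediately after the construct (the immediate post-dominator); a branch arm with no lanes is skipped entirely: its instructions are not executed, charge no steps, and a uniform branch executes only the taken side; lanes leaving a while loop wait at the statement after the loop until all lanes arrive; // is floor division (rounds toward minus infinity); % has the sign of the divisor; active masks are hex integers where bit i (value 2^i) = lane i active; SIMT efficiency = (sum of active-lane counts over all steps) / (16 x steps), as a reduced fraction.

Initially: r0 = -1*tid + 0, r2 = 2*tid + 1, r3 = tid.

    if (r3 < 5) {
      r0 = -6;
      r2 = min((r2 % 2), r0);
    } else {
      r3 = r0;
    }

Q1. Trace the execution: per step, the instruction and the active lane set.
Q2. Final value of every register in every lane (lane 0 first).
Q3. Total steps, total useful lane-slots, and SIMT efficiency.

step 0: eval (r3 < 5)                0xffff
step 1: r0 <- -6                     0x001f
step 2: r2 <- min((r2 % 2), r0)      0x001f
step 3: r3 <- r0                     0xffe0

Answer: 4 steps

r0: -6,-6,-6,-6,-6,-5,-6,-7,-8,-9,-10,-11,-12,-13,-14,-15
r2: -6,-6,-6,-6,-6,11,13,15,17,19,21,23,25,27,29,31
r3: 0,1,2,3,4,-5,-6,-7,-8,-9,-10,-11,-12,-13,-14,-15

steps = 4; useful = 37; efficiency = 37/64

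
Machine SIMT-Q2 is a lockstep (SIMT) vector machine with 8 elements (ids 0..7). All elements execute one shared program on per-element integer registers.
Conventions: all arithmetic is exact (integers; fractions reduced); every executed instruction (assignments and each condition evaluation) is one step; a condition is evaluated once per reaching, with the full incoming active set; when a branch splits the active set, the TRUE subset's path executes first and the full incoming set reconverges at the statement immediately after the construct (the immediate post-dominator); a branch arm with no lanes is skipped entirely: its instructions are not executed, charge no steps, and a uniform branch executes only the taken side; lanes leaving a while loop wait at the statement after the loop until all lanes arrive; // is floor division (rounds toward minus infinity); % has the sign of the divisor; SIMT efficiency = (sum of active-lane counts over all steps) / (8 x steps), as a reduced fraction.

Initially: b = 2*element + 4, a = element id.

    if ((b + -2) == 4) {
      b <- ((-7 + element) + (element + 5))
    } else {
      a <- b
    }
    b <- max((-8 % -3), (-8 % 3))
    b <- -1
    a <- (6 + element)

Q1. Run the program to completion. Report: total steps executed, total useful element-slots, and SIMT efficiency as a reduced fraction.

Answer: 6 steps, 40 useful, 5/6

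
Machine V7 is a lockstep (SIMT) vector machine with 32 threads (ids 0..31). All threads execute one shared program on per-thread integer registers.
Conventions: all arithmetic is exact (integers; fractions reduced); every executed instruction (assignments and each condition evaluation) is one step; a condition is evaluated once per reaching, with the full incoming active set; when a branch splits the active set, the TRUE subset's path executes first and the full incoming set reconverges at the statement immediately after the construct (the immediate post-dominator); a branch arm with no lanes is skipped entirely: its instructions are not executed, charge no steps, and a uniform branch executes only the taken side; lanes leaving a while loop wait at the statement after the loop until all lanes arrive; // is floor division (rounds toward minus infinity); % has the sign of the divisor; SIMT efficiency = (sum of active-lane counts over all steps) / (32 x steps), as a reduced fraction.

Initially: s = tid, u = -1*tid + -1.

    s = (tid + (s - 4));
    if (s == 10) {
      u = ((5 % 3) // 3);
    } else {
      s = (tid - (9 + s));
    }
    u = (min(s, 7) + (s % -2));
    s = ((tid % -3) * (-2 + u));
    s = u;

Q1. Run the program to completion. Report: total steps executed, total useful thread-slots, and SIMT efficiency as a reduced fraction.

Answer: 7 steps, 192 useful, 6/7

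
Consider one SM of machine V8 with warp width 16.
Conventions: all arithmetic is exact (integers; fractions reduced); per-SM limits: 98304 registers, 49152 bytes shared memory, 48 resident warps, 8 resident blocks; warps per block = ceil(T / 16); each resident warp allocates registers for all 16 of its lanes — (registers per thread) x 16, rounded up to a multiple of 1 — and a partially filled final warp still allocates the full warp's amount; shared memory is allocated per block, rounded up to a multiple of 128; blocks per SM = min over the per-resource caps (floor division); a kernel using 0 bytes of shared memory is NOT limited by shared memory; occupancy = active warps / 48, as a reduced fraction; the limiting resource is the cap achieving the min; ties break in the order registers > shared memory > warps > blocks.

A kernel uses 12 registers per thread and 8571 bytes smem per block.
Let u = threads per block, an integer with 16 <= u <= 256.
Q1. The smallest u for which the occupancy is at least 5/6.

Answer: u = 113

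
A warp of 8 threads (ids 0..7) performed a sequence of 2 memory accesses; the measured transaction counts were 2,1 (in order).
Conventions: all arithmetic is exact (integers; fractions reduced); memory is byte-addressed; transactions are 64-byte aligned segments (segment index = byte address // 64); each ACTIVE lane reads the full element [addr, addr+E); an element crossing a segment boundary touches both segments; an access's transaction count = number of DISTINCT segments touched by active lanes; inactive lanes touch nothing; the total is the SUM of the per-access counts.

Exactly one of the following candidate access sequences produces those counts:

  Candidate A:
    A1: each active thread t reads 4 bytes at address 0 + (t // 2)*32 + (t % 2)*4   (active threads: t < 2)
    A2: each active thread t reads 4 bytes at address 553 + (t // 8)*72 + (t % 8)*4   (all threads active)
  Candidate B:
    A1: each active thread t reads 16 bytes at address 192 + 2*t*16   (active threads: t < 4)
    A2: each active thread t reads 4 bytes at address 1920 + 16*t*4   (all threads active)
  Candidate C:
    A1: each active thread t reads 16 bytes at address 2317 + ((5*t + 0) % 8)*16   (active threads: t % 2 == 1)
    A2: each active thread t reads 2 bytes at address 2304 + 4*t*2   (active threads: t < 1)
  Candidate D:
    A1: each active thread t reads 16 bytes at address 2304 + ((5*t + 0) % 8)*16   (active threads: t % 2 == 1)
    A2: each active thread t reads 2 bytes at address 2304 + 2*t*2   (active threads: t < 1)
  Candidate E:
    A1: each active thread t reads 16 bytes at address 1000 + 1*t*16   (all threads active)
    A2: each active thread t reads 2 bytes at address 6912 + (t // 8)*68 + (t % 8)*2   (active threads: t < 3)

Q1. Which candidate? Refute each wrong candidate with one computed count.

A: A1 gives 1 transaction, not 2
B: A2 gives 8 transactions, not 1
C: A1 gives 3 transactions, not 2
E: A1 gives 3 transactions, not 2
D: all counts match (2,1)

Answer: D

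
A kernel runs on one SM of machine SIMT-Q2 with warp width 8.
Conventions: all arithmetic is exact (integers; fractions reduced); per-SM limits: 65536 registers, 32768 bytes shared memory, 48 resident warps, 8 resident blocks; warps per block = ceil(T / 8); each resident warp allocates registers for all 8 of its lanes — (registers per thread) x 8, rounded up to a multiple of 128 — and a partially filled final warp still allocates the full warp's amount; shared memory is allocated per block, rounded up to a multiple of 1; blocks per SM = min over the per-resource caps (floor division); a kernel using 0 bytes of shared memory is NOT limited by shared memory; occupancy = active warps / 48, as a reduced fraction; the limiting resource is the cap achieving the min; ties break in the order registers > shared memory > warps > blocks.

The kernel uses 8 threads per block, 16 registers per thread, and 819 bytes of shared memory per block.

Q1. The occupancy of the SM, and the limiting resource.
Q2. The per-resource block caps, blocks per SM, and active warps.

Answer: occupancy 1/6, limited by blocks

registers: 512 blocks
shared memory: 40 blocks
warps: 48 blocks
blocks: 8 blocks

Answer: 8 blocks, 8 active warps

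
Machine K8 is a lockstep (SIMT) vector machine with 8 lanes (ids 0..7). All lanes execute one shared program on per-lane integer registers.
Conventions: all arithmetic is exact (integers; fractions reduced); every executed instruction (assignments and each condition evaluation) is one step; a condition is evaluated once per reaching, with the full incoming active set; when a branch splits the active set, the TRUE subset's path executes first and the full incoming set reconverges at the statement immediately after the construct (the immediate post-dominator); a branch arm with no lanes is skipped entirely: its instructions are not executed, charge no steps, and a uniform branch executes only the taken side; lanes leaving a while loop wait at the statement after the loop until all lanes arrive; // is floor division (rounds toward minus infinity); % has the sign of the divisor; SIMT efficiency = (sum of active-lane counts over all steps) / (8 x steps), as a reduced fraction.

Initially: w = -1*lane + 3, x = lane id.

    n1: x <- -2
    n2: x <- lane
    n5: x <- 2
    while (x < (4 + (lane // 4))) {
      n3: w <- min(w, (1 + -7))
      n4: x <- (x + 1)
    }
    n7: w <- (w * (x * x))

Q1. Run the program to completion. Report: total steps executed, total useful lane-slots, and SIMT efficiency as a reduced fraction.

Answer: 14 steps, 100 useful, 25/28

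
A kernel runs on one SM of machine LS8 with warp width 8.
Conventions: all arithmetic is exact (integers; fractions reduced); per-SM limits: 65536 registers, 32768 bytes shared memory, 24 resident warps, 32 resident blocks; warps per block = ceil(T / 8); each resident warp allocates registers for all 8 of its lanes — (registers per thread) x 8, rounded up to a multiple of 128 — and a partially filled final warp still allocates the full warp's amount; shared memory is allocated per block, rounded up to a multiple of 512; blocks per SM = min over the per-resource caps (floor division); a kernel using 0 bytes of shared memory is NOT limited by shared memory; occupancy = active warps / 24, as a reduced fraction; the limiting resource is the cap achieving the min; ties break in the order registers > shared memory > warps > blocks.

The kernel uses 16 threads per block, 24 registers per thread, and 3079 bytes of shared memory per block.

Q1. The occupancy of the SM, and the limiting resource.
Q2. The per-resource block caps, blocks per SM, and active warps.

Answer: occupancy 3/4, limited by shared memory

registers: 128 blocks
shared memory: 9 blocks
warps: 12 blocks
blocks: 32 blocks

Answer: 9 blocks, 18 active warps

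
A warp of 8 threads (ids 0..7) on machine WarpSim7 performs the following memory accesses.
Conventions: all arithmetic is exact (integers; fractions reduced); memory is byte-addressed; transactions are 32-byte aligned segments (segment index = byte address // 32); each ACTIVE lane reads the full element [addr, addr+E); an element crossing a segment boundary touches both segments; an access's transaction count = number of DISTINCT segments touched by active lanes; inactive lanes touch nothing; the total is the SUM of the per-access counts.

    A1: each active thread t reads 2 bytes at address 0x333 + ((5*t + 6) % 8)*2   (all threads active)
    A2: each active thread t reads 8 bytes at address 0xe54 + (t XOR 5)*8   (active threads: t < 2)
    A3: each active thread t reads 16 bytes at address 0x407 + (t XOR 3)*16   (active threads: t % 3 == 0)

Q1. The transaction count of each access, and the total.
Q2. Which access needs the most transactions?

A1: 2 transactions
A2: 2 transactions
A3: 4 transactions

Answer: 2,2,4; total 8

Answer: A3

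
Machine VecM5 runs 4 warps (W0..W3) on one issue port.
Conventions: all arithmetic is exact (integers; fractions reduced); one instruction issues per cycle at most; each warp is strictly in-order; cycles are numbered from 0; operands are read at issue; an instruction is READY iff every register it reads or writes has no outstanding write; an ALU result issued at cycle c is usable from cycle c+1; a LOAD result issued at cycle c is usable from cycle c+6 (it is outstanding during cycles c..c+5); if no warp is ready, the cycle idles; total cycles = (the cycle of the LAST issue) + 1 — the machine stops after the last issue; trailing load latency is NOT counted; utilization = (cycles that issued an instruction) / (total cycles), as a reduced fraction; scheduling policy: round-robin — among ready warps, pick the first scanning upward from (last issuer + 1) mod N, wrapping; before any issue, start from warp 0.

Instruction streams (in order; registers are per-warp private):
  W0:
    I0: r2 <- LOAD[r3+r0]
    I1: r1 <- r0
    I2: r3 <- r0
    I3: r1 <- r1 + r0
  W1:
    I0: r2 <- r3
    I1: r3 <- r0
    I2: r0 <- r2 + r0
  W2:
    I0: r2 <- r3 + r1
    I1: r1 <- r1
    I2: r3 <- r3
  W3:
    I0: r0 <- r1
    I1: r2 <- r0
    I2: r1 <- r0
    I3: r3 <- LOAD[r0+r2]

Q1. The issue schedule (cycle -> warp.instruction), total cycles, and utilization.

cycle 0: W0.I0
cycle 1: W1.I0
cycle 2: W2.I0
cycle 3: W3.I0
cycle 4: W0.I1
cycle 5: W1.I1
cycle 6: W2.I1
cycle 7: W3.I1
cycle 8: W0.I2
cycle 9: W1.I2
cycle 10: W2.I2
cycle 11: W3.I2
cycle 12: W0.I3
cycle 13: W3.I3

Answer: 14 cycles, utilization 1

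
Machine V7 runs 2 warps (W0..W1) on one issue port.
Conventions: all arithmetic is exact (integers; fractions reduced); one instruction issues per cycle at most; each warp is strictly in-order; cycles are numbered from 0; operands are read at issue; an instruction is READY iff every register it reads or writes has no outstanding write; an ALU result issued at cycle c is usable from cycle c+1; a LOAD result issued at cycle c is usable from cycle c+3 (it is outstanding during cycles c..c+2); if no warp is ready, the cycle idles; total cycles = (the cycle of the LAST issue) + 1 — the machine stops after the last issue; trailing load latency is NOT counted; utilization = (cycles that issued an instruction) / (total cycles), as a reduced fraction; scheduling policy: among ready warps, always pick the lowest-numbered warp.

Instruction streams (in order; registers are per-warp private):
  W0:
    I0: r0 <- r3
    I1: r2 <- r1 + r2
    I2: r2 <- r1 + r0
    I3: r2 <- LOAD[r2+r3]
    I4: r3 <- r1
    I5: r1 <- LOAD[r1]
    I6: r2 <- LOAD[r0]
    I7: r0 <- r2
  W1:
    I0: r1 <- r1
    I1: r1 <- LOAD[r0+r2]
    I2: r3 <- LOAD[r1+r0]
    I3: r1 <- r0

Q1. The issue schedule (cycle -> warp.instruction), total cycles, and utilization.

cycle 0: W0.I0
cycle 1: W0.I1
cycle 2: W0.I2
cycle 3: W0.I3
cycle 4: W0.I4
cycle 5: W0.I5
cycle 6: W0.I6
cycle 7: W1.I0
cycle 8: W1.I1
cycle 9: W0.I7
cycle 10: idle
cycle 11: W1.I2
cycle 12: W1.I3

Answer: 13 cycles, utilization 12/13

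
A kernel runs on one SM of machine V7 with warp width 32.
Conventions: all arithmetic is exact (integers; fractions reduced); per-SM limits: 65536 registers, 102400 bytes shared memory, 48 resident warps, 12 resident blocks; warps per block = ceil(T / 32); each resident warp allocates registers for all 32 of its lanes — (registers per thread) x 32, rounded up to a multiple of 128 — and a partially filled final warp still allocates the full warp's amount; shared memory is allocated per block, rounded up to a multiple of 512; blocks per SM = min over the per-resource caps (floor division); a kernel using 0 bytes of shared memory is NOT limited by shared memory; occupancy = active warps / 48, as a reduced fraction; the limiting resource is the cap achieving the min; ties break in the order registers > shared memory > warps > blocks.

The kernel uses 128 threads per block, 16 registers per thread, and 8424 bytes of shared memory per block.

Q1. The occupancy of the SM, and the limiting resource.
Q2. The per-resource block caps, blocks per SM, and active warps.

Answer: occupancy 11/12, limited by shared memory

registers: 32 blocks
shared memory: 11 blocks
warps: 12 blocks
blocks: 12 blocks

Answer: 11 blocks, 44 active warps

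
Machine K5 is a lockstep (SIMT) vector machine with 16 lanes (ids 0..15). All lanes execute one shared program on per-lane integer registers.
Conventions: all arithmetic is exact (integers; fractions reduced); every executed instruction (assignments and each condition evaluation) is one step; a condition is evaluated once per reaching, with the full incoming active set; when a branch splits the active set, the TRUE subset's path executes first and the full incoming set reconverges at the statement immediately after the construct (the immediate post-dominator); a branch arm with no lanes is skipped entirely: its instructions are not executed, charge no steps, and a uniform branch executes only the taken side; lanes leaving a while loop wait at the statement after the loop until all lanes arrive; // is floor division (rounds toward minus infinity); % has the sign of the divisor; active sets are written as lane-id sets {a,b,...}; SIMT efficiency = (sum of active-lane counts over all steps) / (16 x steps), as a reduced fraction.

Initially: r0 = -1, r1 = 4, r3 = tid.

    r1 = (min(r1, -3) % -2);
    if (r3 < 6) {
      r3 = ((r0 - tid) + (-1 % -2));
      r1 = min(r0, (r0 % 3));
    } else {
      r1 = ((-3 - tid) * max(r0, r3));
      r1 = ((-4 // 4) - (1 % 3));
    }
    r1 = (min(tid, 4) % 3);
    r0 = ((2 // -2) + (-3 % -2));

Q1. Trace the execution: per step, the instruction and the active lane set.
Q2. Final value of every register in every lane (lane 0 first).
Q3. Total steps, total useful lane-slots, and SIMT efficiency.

step 0: r1 <- (min(r1, -3) % -2)     {0,1,2,3,4,5,6,7,8,9,10,11,12,13,14,15}
step 1: eval (r3 < 6)                {0,1,2,3,4,5,6,7,8,9,10,11,12,13,14,15}
step 2: r3 <- ((r0 - tid) + (-1 % -2)) {0,1,2,3,4,5}
step 3: r1 <- min(r0, (r0 % 3))      {0,1,2,3,4,5}
step 4: r1 <- ((-3 - tid) * max(r0, r3)) {6,7,8,9,10,11,12,13,14,15}
step 5: r1 <- ((-4 // 4) - (1 % 3))  {6,7,8,9,10,11,12,13,14,15}
step 6: r1 <- (min(tid, 4) % 3)      {0,1,2,3,4,5,6,7,8,9,10,11,12,13,14,15}
step 7: r0 <- ((2 // -2) + (-3 % -2)) {0,1,2,3,4,5,6,7,8,9,10,11,12,13,14,15}

Answer: 8 steps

r0: -2,-2,-2,-2,-2,-2,-2,-2,-2,-2,-2,-2,-2,-2,-2,-2
r1: 0,1,2,0,1,1,1,1,1,1,1,1,1,1,1,1
r3: -2,-3,-4,-5,-6,-7,6,7,8,9,10,11,12,13,14,15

steps = 8; useful = 96; efficiency = 96/128 = 3/4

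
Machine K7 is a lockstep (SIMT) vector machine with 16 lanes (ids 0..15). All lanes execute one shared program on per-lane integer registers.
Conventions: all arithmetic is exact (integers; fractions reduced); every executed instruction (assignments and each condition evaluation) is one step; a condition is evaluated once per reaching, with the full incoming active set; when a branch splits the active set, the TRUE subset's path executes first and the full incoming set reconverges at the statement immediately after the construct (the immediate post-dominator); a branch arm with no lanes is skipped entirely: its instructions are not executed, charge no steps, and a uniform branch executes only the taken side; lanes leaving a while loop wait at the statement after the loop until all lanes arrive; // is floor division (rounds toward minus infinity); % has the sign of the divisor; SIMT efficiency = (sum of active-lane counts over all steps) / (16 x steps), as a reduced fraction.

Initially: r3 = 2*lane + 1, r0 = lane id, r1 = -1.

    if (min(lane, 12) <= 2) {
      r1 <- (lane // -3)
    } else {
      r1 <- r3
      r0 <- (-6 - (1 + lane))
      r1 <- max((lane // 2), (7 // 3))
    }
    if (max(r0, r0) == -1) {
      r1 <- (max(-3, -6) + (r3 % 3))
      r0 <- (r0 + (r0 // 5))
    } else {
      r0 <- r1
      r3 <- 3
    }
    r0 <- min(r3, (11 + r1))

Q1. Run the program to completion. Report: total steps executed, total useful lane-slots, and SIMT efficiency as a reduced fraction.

Answer: 9 steps, 122 useful, 61/72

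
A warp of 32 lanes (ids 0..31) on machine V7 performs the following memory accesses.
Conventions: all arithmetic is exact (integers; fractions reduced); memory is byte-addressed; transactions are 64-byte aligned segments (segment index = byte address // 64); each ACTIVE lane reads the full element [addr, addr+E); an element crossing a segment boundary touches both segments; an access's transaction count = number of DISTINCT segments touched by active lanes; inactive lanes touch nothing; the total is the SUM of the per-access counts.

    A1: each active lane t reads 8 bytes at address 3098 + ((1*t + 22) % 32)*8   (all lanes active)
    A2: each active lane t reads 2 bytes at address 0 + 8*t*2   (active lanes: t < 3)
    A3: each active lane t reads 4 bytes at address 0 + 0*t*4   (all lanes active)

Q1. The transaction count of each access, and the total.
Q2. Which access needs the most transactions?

A1: 5 transactions
A2: 1 transaction
A3: 1 transaction

Answer: 5,1,1; total 7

Answer: A1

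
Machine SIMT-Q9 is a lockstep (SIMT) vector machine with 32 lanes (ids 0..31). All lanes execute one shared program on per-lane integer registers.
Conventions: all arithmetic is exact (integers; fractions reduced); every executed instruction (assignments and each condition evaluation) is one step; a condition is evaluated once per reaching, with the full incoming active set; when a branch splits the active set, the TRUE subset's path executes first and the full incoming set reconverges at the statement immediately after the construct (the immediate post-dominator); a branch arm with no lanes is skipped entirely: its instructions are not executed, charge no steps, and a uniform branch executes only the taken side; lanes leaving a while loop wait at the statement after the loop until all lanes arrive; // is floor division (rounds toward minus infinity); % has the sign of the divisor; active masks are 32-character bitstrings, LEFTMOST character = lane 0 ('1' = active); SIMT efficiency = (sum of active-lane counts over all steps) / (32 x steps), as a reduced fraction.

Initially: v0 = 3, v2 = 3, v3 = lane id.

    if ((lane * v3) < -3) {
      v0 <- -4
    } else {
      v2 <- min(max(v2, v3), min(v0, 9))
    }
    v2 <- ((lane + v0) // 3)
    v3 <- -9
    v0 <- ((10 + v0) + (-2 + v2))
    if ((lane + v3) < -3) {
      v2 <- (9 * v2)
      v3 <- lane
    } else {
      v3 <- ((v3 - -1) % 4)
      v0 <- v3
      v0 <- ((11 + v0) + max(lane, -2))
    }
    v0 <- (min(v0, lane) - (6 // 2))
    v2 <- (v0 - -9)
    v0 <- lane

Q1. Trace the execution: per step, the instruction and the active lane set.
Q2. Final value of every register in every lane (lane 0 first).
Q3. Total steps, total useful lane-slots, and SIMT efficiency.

step 0: eval ((lane * v3) < -3)      11111111111111111111111111111111
step 1: v2 <- min(max(v2, v3), min(v0, 9)) 11111111111111111111111111111111
step 2: v2 <- ((lane + v0) // 3)     11111111111111111111111111111111
step 3: v3 <- -9                     11111111111111111111111111111111
step 4: v0 <- ((10 + v0) + (-2 + v2)) 11111111111111111111111111111111
step 5: eval ((lane + v3) < -3)      11111111111111111111111111111111
step 6: v2 <- (9 * v2)               11111100000000000000000000000000
step 7: v3 <- lane                   11111100000000000000000000000000
step 8: v3 <- ((v3 - -1) % 4)        00000011111111111111111111111111
step 9: v0 <- v3                     00000011111111111111111111111111
step 10: v0 <- ((11 + v0) + max(lane, -2)) 00000011111111111111111111111111
step 11: v0 <- (min(v0, lane) - (6 // 2)) 11111111111111111111111111111111
step 12: v2 <- (v0 - -9)              11111111111111111111111111111111
step 13: v0 <- lane                   11111111111111111111111111111111

Answer: 14 steps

v0: 0,1,2,3,4,5,6,7,8,9,10,11,12,13,14,15,16,17,18,19,20,21,22,23,24,25,26,27,28,29,30,31
v2: 6,7,8,9,10,11,12,13,14,15,16,17,18,19,20,21,22,23,24,25,26,27,28,29,30,31,32,33,34,35,36,37
v3: 0,1,2,3,4,5,0,0,0,0,0,0,0,0,0,0,0,0,0,0,0,0,0,0,0,0,0,0,0,0,0,0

steps = 14; useful = 378; efficiency = 378/448 = 27/32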